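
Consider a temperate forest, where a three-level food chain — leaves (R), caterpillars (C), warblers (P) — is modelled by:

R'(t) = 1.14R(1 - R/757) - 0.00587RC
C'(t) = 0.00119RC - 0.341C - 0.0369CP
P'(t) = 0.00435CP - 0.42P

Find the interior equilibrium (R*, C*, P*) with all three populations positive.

R* ≈ 381, C* ≈ 96.6, P* ≈ 3.03

From dP/dt = 0: 0.00435C* = 0.42, so C* = 96.6.
From dR/dt = 0: 1.14(1 - R*/757) = 0.00587·96.6, giving R* = 757·(1 - 0.497) = 381.
From dC/dt = 0: 0.00119·381 - 0.341 = 0.0369P*, so P* = 0.112/0.0369 = 3.03.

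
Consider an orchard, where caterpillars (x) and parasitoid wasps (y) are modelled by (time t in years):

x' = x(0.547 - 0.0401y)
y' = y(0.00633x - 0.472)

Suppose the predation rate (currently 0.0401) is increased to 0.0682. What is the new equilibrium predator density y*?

At the interior fixed point, setting dx/dt = 0 with x > 0 fixes y* = (prey growth rate)/(xy coefficient) — independent of the other coefficients.
With the change, y* = 0.547/0.0682 = 8.02; it falls from 13.6.

y* ≈ 8.02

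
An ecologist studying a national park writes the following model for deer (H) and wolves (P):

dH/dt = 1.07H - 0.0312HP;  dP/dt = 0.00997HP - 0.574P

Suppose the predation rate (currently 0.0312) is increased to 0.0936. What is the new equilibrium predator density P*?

At the interior fixed point, setting dH/dt = 0 with H > 0 fixes P* = (prey growth rate)/(HP coefficient) — independent of the other coefficients.
With the change, P* = 1.07/0.0936 = 11.4; it falls from 34.3.

P* ≈ 11.4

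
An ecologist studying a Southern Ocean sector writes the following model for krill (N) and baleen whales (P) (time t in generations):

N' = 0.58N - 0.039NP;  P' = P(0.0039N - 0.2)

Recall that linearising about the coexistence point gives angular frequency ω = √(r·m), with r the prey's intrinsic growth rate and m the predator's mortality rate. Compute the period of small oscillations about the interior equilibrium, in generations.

Here r = 0.58 and m = 0.2, so r·m = 0.116.
ω = √0.116 = 0.341 per generation, hence T = 2π/ω ≈ 18.4 generations.

T ≈ 18.4 generations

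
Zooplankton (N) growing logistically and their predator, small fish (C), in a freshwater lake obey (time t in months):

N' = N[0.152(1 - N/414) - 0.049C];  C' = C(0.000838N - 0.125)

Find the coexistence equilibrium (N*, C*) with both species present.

From dC/dt = 0 with C > 0: 0.000838N* = 0.125, so N* = 149.
Substitute into dN/dt = 0: 0.152(1 - 149/414) = 0.049C*.
The bracket is 0.64, giving C* = 0.0972/0.049 = 1.98.

N* ≈ 149, C* ≈ 1.98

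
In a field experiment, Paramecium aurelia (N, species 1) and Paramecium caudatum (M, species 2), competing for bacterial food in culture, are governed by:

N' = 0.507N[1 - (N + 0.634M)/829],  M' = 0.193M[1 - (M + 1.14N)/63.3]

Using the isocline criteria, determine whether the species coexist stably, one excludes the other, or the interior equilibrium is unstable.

species 1 excludes species 2

Compare the nullcline intercepts: K1/α12 = 829/0.634 = 1310 > K2 = 63.3; K2/α21 = 63.3/1.14 = 55.5 < K1 = 829.
Since the inequalities point opposite ways, species 1 can invade but species 2 cannot.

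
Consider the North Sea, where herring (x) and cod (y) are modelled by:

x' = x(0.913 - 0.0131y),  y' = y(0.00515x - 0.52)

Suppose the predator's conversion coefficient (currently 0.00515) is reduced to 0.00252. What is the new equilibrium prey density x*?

At the interior fixed point, setting dy/dt = 0 with y > 0 fixes x* = (predator death rate)/(xy coefficient) — independent of the other coefficients.
With the change, x* = 0.52/0.00252 = 206; it rises from 101.

x* ≈ 206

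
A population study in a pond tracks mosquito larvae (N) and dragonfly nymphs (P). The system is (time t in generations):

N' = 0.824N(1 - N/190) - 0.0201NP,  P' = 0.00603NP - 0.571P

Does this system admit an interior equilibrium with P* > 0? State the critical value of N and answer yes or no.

The predator equation gives dP/dt > 0 only when N > 0.571/0.00603 = 94.7.
Without the predator, N → K = 190. Since 190 > 94.7, the predator can invade and persist.

Threshold N = 94.7; K > 94.7, so yes, the predator persists.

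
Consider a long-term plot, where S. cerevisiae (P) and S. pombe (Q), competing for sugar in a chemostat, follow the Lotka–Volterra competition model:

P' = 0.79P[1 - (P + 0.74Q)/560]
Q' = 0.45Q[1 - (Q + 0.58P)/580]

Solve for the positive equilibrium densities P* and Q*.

P* ≈ 229, Q* ≈ 447

Setting both brackets to zero gives the nullclines P + 0.74Q = 560 and 0.58P + Q = 580.
Substituting Q = 580 - 0.58P into the first: P(1 - 0.74·0.58) = 560 - 0.74·580.
So P* = 131/0.571 = 229, and then Q* = 580 - 0.58·229 = 447.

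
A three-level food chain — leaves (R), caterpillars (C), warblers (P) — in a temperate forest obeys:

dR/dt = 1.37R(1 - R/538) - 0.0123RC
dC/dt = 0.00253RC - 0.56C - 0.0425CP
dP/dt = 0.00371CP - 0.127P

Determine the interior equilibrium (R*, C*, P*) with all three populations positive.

R* ≈ 373, C* ≈ 34.2, P* ≈ 9.01

From dP/dt = 0: 0.00371C* = 0.127, so C* = 34.2.
From dR/dt = 0: 1.37(1 - R*/538) = 0.0123·34.2, giving R* = 538·(1 - 0.307) = 373.
From dC/dt = 0: 0.00253·373 - 0.56 = 0.0425P*, so P* = 0.383/0.0425 = 9.01.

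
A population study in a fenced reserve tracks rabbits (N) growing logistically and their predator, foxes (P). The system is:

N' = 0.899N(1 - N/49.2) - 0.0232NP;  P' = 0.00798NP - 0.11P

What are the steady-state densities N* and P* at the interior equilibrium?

From dP/dt = 0 with P > 0: 0.00798N* = 0.11, so N* = 13.8.
Substitute into dN/dt = 0: 0.899(1 - 13.8/49.2) = 0.0232P*.
The bracket is 0.72, giving P* = 0.647/0.0232 = 27.9.

N* ≈ 13.8, P* ≈ 27.9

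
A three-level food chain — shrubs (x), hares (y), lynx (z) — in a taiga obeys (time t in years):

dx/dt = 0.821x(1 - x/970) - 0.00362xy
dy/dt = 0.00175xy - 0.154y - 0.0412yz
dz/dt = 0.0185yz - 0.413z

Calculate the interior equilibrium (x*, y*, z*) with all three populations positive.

x* ≈ 875, y* ≈ 22.3, z* ≈ 33.4

From dz/dt = 0: 0.0185y* = 0.413, so y* = 22.3.
From dx/dt = 0: 0.821(1 - x*/970) = 0.00362·22.3, giving x* = 970·(1 - 0.0984) = 875.
From dy/dt = 0: 0.00175·875 - 0.154 = 0.0412z*, so z* = 1.38/0.0412 = 33.4.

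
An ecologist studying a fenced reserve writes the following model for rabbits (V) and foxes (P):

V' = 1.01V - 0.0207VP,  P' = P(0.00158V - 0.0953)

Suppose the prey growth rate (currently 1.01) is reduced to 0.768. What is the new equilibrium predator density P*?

P* ≈ 37.1

At the interior fixed point, setting dV/dt = 0 with V > 0 fixes P* = (prey growth rate)/(VP coefficient) — independent of the other coefficients.
With the change, P* = 0.768/0.0207 = 37.1; it falls from 48.8.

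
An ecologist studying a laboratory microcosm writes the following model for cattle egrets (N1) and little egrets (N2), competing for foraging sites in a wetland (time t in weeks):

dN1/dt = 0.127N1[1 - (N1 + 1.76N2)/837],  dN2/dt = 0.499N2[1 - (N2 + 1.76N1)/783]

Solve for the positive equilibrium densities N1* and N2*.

N1* ≈ 258, N2* ≈ 329

Setting both brackets to zero gives the nullclines N1 + 1.76N2 = 837 and 1.76N1 + N2 = 783.
Substituting N2 = 783 - 1.76N1 into the first: N1(1 - 1.76·1.76) = 837 - 1.76·783.
So N1* = -541/-2.1 = 258, and then N2* = 783 - 1.76·258 = 329.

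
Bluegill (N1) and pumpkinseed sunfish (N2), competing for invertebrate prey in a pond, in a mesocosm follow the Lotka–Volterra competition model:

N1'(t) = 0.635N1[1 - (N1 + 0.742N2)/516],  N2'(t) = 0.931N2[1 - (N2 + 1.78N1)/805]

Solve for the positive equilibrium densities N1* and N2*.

Setting both brackets to zero gives the nullclines N1 + 0.742N2 = 516 and 1.78N1 + N2 = 805.
Substituting N2 = 805 - 1.78N1 into the first: N1(1 - 0.742·1.78) = 516 - 0.742·805.
So N1* = -81.3/-0.321 = 253, and then N2* = 805 - 1.78·253 = 354.

N1* ≈ 253, N2* ≈ 354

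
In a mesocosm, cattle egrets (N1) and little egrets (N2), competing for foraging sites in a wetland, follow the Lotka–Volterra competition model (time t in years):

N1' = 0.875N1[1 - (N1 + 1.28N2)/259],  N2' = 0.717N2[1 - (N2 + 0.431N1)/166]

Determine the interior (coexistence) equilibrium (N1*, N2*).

Setting both brackets to zero gives the nullclines N1 + 1.28N2 = 259 and 0.431N1 + N2 = 166.
Substituting N2 = 166 - 0.431N1 into the first: N1(1 - 1.28·0.431) = 259 - 1.28·166.
So N1* = 46.5/0.448 = 104, and then N2* = 166 - 0.431·104 = 121.

N1* ≈ 104, N2* ≈ 121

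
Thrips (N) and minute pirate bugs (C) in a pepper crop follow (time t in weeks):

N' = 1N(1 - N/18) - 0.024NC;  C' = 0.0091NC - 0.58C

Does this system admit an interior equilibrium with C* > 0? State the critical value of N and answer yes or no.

Threshold N = 63.7; K < 63.7, so no, the predator goes extinct.

The predator equation gives dC/dt > 0 only when N > 0.58/0.0091 = 63.7.
Without the predator, N → K = 18. Since 18 < 63.7, the predator cannot invade.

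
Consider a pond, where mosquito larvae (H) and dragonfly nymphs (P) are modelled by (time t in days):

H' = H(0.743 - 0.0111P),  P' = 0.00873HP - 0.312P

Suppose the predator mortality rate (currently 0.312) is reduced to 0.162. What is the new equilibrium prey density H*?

H* ≈ 18.6

At the interior fixed point, setting dP/dt = 0 with P > 0 fixes H* = (predator death rate)/(HP coefficient) — independent of the other coefficients.
With the change, H* = 0.162/0.00873 = 18.6; it falls from 35.7.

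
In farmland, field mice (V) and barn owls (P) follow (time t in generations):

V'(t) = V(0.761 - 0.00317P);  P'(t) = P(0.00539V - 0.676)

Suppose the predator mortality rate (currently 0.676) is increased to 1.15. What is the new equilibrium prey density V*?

V* ≈ 213

At the interior fixed point, setting dP/dt = 0 with P > 0 fixes V* = (predator death rate)/(VP coefficient) — independent of the other coefficients.
With the change, V* = 1.15/0.00539 = 213; it rises from 125.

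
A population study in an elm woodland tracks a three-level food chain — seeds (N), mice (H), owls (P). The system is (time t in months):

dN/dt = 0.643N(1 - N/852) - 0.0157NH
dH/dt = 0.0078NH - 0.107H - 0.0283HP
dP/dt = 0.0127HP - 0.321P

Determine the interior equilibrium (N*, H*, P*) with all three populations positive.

From dP/dt = 0: 0.0127H* = 0.321, so H* = 25.3.
From dN/dt = 0: 0.643(1 - N*/852) = 0.0157·25.3, giving N* = 852·(1 - 0.617) = 326.
From dH/dt = 0: 0.0078·326 - 0.107 = 0.0283P*, so P* = 2.44/0.0283 = 86.1.

N* ≈ 326, H* ≈ 25.3, P* ≈ 86.1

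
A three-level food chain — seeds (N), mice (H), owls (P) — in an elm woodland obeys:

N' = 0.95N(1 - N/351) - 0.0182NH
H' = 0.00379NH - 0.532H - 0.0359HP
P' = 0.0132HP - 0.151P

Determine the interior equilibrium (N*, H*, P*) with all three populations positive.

From dP/dt = 0: 0.0132H* = 0.151, so H* = 11.4.
From dN/dt = 0: 0.95(1 - N*/351) = 0.0182·11.4, giving N* = 351·(1 - 0.219) = 274.
From dH/dt = 0: 0.00379·274 - 0.532 = 0.0359P*, so P* = 0.507/0.0359 = 14.1.

N* ≈ 274, H* ≈ 11.4, P* ≈ 14.1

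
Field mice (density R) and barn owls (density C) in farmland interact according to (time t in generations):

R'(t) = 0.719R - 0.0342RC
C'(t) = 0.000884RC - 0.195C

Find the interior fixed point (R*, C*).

R* ≈ 221, C* ≈ 21

Set dC/dt = 0 with C > 0: 0.000884R - 0.195 = 0, so R* = 0.195/0.000884 = 221.
Set dR/dt = 0 with R > 0: 0.719 - 0.0342C = 0, so C* = 0.719/0.0342 = 21.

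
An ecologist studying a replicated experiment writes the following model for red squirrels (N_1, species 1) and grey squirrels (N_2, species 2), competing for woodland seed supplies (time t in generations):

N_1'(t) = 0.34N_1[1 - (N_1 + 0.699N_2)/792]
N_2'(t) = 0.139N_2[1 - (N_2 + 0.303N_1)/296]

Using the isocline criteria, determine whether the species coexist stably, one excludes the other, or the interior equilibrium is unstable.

Compare the nullcline intercepts: K1/α12 = 792/0.699 = 1130 > K2 = 296; K2/α21 = 296/0.303 = 977 > K1 = 792.
Since both inequalities hold, each species can invade when rare, so the interior equilibrium is stable.

stable coexistence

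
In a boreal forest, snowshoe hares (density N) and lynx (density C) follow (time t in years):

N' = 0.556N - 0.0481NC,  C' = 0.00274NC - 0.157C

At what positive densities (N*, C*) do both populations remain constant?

Set dC/dt = 0 with C > 0: 0.00274N - 0.157 = 0, so N* = 0.157/0.00274 = 57.3.
Set dN/dt = 0 with N > 0: 0.556 - 0.0481C = 0, so C* = 0.556/0.0481 = 11.6.

N* ≈ 57.3, C* ≈ 11.6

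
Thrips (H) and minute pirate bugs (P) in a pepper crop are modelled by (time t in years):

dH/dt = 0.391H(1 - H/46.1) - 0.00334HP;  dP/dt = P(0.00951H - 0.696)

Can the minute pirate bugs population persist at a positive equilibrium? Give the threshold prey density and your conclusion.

Threshold H = 73.2; K < 73.2, so no, the predator goes extinct.

The predator equation gives dP/dt > 0 only when H > 0.696/0.00951 = 73.2.
Without the predator, H → K = 46.1. Since 46.1 < 73.2, the predator cannot invade.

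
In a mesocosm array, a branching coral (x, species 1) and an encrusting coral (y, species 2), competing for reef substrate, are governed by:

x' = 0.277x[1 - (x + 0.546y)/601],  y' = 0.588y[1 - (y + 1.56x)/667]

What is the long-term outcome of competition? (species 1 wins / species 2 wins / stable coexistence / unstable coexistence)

Compare the nullcline intercepts: K1/α12 = 601/0.546 = 1100 > K2 = 667; K2/α21 = 667/1.56 = 428 < K1 = 601.
Since the inequalities point opposite ways, species 1 can invade but species 2 cannot.

species 1 excludes species 2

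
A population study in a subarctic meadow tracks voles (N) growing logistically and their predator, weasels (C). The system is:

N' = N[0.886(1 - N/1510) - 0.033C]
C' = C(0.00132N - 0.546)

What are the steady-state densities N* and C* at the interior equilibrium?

From dC/dt = 0 with C > 0: 0.00132N* = 0.546, so N* = 414.
Substitute into dN/dt = 0: 0.886(1 - 414/1510) = 0.033C*.
The bracket is 0.726, giving C* = 0.643/0.033 = 19.5.

N* ≈ 414, C* ≈ 19.5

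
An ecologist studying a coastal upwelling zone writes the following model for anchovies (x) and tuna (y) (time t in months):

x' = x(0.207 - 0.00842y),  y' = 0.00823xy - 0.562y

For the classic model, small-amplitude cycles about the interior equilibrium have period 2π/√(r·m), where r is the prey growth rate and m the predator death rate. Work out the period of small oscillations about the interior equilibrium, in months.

T ≈ 18.4 months

Here r = 0.207 and m = 0.562, so r·m = 0.116.
ω = √0.116 = 0.341 per month, hence T = 2π/ω ≈ 18.4 months.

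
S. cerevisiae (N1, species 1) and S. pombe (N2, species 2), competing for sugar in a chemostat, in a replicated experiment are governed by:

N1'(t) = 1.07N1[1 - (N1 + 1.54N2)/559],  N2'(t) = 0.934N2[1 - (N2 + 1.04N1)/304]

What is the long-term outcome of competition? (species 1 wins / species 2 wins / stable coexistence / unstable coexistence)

Compare the nullcline intercepts: K1/α12 = 559/1.54 = 363 > K2 = 304; K2/α21 = 304/1.04 = 292 < K1 = 559.
Since the inequalities point opposite ways, species 1 can invade but species 2 cannot.

species 1 excludes species 2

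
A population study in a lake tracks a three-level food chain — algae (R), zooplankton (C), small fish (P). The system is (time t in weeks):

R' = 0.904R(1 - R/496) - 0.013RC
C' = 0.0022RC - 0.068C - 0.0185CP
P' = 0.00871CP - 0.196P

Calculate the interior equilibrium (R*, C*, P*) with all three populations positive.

R* ≈ 335, C* ≈ 22.5, P* ≈ 36.2

From dP/dt = 0: 0.00871C* = 0.196, so C* = 22.5.
From dR/dt = 0: 0.904(1 - R*/496) = 0.013·22.5, giving R* = 496·(1 - 0.324) = 335.
From dC/dt = 0: 0.0022·335 - 0.068 = 0.0185P*, so P* = 0.67/0.0185 = 36.2.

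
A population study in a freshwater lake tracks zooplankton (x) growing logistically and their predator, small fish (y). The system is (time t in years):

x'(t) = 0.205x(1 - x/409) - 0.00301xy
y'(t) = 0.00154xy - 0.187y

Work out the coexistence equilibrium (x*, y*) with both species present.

x* ≈ 121, y* ≈ 47.9

From dy/dt = 0 with y > 0: 0.00154x* = 0.187, so x* = 121.
Substitute into dx/dt = 0: 0.205(1 - 121/409) = 0.00301y*.
The bracket is 0.703, giving y* = 0.144/0.00301 = 47.9.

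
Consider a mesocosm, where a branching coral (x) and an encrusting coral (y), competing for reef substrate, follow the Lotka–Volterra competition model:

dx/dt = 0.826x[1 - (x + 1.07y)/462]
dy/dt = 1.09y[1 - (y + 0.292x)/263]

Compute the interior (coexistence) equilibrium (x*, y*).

x* ≈ 263, y* ≈ 186

Setting both brackets to zero gives the nullclines x + 1.07y = 462 and 0.292x + y = 263.
Substituting y = 263 - 0.292x into the first: x(1 - 1.07·0.292) = 462 - 1.07·263.
So x* = 181/0.688 = 263, and then y* = 263 - 0.292·263 = 186.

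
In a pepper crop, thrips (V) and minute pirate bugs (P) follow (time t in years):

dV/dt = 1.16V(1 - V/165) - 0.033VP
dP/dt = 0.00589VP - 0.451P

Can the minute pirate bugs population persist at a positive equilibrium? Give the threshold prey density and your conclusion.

Threshold V = 76.6; K > 76.6, so yes, the predator persists.

The predator equation gives dP/dt > 0 only when V > 0.451/0.00589 = 76.6.
Without the predator, V → K = 165. Since 165 > 76.6, the predator can invade and persist.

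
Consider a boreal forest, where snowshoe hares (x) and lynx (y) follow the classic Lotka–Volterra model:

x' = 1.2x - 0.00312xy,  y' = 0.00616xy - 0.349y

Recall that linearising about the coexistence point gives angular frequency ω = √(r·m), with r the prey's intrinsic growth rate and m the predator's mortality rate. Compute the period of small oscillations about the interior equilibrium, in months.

T ≈ 9.71 months

Here r = 1.2 and m = 0.349, so r·m = 0.419.
ω = √0.419 = 0.647 per month, hence T = 2π/ω ≈ 9.71 months.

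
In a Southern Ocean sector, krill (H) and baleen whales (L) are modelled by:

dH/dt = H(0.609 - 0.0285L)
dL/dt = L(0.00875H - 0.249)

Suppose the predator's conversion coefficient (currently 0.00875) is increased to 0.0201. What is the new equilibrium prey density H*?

H* ≈ 12.4

At the interior fixed point, setting dL/dt = 0 with L > 0 fixes H* = (predator death rate)/(HL coefficient) — independent of the other coefficients.
With the change, H* = 0.249/0.0201 = 12.4; it falls from 28.5.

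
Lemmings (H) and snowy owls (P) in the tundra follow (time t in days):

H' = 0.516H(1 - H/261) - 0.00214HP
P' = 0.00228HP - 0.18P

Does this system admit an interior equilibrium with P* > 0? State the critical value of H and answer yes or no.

Threshold H = 78.9; K > 78.9, so yes, the predator persists.

The predator equation gives dP/dt > 0 only when H > 0.18/0.00228 = 78.9.
Without the predator, H → K = 261. Since 261 > 78.9, the predator can invade and persist.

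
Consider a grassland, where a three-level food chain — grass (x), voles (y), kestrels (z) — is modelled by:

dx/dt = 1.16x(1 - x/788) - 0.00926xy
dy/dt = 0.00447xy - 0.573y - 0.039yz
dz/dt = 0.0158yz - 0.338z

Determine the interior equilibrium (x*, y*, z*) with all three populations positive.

From dz/dt = 0: 0.0158y* = 0.338, so y* = 21.4.
From dx/dt = 0: 1.16(1 - x*/788) = 0.00926·21.4, giving x* = 788·(1 - 0.171) = 653.
From dy/dt = 0: 0.00447·653 - 0.573 = 0.039z*, so z* = 2.35/0.039 = 60.2.

x* ≈ 653, y* ≈ 21.4, z* ≈ 60.2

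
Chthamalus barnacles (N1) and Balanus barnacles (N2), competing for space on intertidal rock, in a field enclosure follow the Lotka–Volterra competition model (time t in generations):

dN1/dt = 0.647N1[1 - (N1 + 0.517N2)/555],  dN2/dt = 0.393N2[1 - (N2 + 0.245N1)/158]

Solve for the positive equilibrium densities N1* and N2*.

Setting both brackets to zero gives the nullclines N1 + 0.517N2 = 555 and 0.245N1 + N2 = 158.
Substituting N2 = 158 - 0.245N1 into the first: N1(1 - 0.517·0.245) = 555 - 0.517·158.
So N1* = 473/0.873 = 542, and then N2* = 158 - 0.245·542 = 25.2.

N1* ≈ 542, N2* ≈ 25.2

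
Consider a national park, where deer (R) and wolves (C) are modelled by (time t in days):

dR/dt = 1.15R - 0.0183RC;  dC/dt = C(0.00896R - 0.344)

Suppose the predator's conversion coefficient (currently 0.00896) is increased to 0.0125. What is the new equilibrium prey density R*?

At the interior fixed point, setting dC/dt = 0 with C > 0 fixes R* = (predator death rate)/(RC coefficient) — independent of the other coefficients.
With the change, R* = 0.344/0.0125 = 27.5; it falls from 38.4.

R* ≈ 27.5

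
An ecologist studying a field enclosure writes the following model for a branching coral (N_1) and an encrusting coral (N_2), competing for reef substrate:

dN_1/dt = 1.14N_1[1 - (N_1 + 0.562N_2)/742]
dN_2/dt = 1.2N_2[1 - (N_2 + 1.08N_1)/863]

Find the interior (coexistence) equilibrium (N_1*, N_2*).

Setting both brackets to zero gives the nullclines N_1 + 0.562N_2 = 742 and 1.08N_1 + N_2 = 863.
Substituting N_2 = 863 - 1.08N_1 into the first: N_1(1 - 0.562·1.08) = 742 - 0.562·863.
So N_1* = 257/0.393 = 654, and then N_2* = 863 - 1.08·654 = 157.

N_1* ≈ 654, N_2* ≈ 157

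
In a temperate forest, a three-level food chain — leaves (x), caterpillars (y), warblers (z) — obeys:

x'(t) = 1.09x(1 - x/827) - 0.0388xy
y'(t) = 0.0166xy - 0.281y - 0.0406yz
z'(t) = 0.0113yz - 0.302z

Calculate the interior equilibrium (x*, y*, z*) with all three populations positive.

From dz/dt = 0: 0.0113y* = 0.302, so y* = 26.7.
From dx/dt = 0: 1.09(1 - x*/827) = 0.0388·26.7, giving x* = 827·(1 - 0.951) = 40.2.
From dy/dt = 0: 0.0166·40.2 - 0.281 = 0.0406z*, so z* = 0.387/0.0406 = 9.53.

x* ≈ 40.2, y* ≈ 26.7, z* ≈ 9.53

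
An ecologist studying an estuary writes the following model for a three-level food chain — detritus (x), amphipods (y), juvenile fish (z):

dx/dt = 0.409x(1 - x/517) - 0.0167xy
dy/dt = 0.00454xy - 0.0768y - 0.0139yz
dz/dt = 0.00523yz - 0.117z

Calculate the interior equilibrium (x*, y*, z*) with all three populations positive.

From dz/dt = 0: 0.00523y* = 0.117, so y* = 22.4.
From dx/dt = 0: 0.409(1 - x*/517) = 0.0167·22.4, giving x* = 517·(1 - 0.913) = 44.8.
From dy/dt = 0: 0.00454·44.8 - 0.0768 = 0.0139z*, so z* = 0.126/0.0139 = 9.09.

x* ≈ 44.8, y* ≈ 22.4, z* ≈ 9.09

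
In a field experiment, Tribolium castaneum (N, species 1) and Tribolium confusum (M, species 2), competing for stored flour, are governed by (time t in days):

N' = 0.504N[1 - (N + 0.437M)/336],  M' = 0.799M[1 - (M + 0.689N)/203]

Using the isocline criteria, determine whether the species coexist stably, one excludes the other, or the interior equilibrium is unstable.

species 1 excludes species 2

Compare the nullcline intercepts: K1/α12 = 336/0.437 = 769 > K2 = 203; K2/α21 = 203/0.689 = 295 < K1 = 336.
Since the inequalities point opposite ways, species 1 can invade but species 2 cannot.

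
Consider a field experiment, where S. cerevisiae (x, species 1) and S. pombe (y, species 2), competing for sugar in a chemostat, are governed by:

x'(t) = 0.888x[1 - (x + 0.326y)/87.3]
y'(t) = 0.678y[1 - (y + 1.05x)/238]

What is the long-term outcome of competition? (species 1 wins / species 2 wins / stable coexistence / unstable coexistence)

stable coexistence

Compare the nullcline intercepts: K1/α12 = 87.3/0.326 = 268 > K2 = 238; K2/α21 = 238/1.05 = 227 > K1 = 87.3.
Since both inequalities hold, each species can invade when rare, so the interior equilibrium is stable.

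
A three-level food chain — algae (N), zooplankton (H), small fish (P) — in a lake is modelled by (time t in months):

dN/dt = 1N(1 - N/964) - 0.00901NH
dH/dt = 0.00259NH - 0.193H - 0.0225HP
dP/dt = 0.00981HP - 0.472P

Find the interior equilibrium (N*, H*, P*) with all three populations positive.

N* ≈ 546, H* ≈ 48.1, P* ≈ 54.3

From dP/dt = 0: 0.00981H* = 0.472, so H* = 48.1.
From dN/dt = 0: 1(1 - N*/964) = 0.00901·48.1, giving N* = 964·(1 - 0.434) = 546.
From dH/dt = 0: 0.00259·546 - 0.193 = 0.0225P*, so P* = 1.22/0.0225 = 54.3.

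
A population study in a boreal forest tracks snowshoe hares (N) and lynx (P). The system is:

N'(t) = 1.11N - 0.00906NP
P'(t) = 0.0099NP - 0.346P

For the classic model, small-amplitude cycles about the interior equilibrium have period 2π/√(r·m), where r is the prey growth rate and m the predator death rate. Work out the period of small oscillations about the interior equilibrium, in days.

Here r = 1.11 and m = 0.346, so r·m = 0.384.
ω = √0.384 = 0.62 per day, hence T = 2π/ω ≈ 10.1 days.

T ≈ 10.1 days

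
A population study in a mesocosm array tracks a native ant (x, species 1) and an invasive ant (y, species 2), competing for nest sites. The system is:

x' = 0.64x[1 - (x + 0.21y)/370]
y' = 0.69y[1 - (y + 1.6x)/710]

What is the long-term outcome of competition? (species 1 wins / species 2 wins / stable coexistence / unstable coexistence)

Compare the nullcline intercepts: K1/α12 = 370/0.21 = 1760 > K2 = 710; K2/α21 = 710/1.6 = 444 > K1 = 370.
Since both inequalities hold, each species can invade when rare, so the interior equilibrium is stable.

stable coexistence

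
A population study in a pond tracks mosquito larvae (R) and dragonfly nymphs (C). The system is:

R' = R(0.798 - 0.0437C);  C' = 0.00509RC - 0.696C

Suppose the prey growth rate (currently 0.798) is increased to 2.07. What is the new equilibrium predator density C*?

C* ≈ 47.4

At the interior fixed point, setting dR/dt = 0 with R > 0 fixes C* = (prey growth rate)/(RC coefficient) — independent of the other coefficients.
With the change, C* = 2.07/0.0437 = 47.4; it rises from 18.3.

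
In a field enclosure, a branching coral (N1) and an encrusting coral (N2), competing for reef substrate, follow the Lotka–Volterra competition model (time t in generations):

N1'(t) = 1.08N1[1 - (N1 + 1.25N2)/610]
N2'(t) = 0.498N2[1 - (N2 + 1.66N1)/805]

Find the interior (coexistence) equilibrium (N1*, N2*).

Setting both brackets to zero gives the nullclines N1 + 1.25N2 = 610 and 1.66N1 + N2 = 805.
Substituting N2 = 805 - 1.66N1 into the first: N1(1 - 1.25·1.66) = 610 - 1.25·805.
So N1* = -396/-1.07 = 369, and then N2* = 805 - 1.66·369 = 193.

N1* ≈ 369, N2* ≈ 193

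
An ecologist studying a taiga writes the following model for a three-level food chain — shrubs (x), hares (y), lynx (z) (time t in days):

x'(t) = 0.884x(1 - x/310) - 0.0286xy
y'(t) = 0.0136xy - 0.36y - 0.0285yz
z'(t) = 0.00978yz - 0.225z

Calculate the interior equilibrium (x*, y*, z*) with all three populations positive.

x* ≈ 79.3, y* ≈ 23, z* ≈ 25.2

From dz/dt = 0: 0.00978y* = 0.225, so y* = 23.
From dx/dt = 0: 0.884(1 - x*/310) = 0.0286·23, giving x* = 310·(1 - 0.744) = 79.3.
From dy/dt = 0: 0.0136·79.3 - 0.36 = 0.0285z*, so z* = 0.718/0.0285 = 25.2.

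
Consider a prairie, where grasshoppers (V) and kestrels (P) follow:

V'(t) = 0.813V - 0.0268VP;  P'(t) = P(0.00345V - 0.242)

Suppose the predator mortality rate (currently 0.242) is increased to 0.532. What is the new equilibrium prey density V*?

At the interior fixed point, setting dP/dt = 0 with P > 0 fixes V* = (predator death rate)/(VP coefficient) — independent of the other coefficients.
With the change, V* = 0.532/0.00345 = 154; it rises from 70.1.

V* ≈ 154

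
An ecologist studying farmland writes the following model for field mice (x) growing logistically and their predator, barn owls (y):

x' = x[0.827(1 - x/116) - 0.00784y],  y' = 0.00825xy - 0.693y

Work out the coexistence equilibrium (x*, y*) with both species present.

x* ≈ 84, y* ≈ 29.1

From dy/dt = 0 with y > 0: 0.00825x* = 0.693, so x* = 84.
Substitute into dx/dt = 0: 0.827(1 - 84/116) = 0.00784y*.
The bracket is 0.276, giving y* = 0.228/0.00784 = 29.1.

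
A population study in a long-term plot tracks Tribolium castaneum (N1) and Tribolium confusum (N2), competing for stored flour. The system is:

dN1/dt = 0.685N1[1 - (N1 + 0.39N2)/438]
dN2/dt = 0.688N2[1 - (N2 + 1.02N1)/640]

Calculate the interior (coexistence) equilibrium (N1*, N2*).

N1* ≈ 313, N2* ≈ 321

Setting both brackets to zero gives the nullclines N1 + 0.39N2 = 438 and 1.02N1 + N2 = 640.
Substituting N2 = 640 - 1.02N1 into the first: N1(1 - 0.39·1.02) = 438 - 0.39·640.
So N1* = 188/0.602 = 313, and then N2* = 640 - 1.02·313 = 321.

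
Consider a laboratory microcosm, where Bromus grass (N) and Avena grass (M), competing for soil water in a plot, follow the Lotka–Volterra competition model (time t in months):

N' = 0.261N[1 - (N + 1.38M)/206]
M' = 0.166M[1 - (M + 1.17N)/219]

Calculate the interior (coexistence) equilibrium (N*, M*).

N* ≈ 157, M* ≈ 35.8

Setting both brackets to zero gives the nullclines N + 1.38M = 206 and 1.17N + M = 219.
Substituting M = 219 - 1.17N into the first: N(1 - 1.38·1.17) = 206 - 1.38·219.
So N* = -96.2/-0.615 = 157, and then M* = 219 - 1.17·157 = 35.8.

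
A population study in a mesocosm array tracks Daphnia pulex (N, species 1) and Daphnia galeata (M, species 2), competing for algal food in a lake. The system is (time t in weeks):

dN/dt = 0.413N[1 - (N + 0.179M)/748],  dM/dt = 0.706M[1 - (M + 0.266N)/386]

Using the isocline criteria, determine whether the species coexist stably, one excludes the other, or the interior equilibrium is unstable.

stable coexistence

Compare the nullcline intercepts: K1/α12 = 748/0.179 = 4180 > K2 = 386; K2/α21 = 386/0.266 = 1450 > K1 = 748.
Since both inequalities hold, each species can invade when rare, so the interior equilibrium is stable.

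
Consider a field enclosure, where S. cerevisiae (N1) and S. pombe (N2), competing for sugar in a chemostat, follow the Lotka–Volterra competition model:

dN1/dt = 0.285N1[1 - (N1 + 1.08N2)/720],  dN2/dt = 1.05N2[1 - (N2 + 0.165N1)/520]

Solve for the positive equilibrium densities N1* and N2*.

Setting both brackets to zero gives the nullclines N1 + 1.08N2 = 720 and 0.165N1 + N2 = 520.
Substituting N2 = 520 - 0.165N1 into the first: N1(1 - 1.08·0.165) = 720 - 1.08·520.
So N1* = 158/0.822 = 193, and then N2* = 520 - 0.165·193 = 488.

N1* ≈ 193, N2* ≈ 488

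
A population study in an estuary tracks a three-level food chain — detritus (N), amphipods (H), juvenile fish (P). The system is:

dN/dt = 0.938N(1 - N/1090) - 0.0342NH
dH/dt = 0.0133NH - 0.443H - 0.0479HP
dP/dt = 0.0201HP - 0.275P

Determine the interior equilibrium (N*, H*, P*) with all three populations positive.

From dP/dt = 0: 0.0201H* = 0.275, so H* = 13.7.
From dN/dt = 0: 0.938(1 - N*/1090) = 0.0342·13.7, giving N* = 1090·(1 - 0.499) = 546.
From dH/dt = 0: 0.0133·546 - 0.443 = 0.0479P*, so P* = 6.82/0.0479 = 142.

N* ≈ 546, H* ≈ 13.7, P* ≈ 142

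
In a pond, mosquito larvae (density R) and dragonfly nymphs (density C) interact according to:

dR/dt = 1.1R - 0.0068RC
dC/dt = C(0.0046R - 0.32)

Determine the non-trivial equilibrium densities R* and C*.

Set dC/dt = 0 with C > 0: 0.0046R - 0.32 = 0, so R* = 0.32/0.0046 = 69.6.
Set dR/dt = 0 with R > 0: 1.1 - 0.0068C = 0, so C* = 1.1/0.0068 = 162.

R* ≈ 69.6, C* ≈ 162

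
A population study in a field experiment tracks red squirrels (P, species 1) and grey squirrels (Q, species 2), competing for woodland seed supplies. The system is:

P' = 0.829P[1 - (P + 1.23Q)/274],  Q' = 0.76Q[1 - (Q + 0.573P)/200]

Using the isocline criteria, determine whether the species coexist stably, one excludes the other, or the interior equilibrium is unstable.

Compare the nullcline intercepts: K1/α12 = 274/1.23 = 223 > K2 = 200; K2/α21 = 200/0.573 = 349 > K1 = 274.
Since both inequalities hold, each species can invade when rare, so the interior equilibrium is stable.

stable coexistence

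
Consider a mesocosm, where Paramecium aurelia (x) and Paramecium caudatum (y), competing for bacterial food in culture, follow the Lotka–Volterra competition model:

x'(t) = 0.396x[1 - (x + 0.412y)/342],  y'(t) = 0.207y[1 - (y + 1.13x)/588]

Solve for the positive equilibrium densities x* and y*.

Setting both brackets to zero gives the nullclines x + 0.412y = 342 and 1.13x + y = 588.
Substituting y = 588 - 1.13x into the first: x(1 - 0.412·1.13) = 342 - 0.412·588.
So x* = 99.7/0.534 = 187, and then y* = 588 - 1.13·187 = 377.

x* ≈ 187, y* ≈ 377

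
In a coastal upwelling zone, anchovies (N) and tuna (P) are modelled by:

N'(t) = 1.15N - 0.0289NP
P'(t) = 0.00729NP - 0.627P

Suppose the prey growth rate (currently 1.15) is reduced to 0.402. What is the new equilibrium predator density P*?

P* ≈ 13.9

At the interior fixed point, setting dN/dt = 0 with N > 0 fixes P* = (prey growth rate)/(NP coefficient) — independent of the other coefficients.
With the change, P* = 0.402/0.0289 = 13.9; it falls from 39.8.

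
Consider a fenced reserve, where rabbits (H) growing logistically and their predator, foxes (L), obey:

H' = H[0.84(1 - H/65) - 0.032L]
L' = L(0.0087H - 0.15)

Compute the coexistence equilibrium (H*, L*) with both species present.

H* ≈ 17.2, L* ≈ 19.3

From dL/dt = 0 with L > 0: 0.0087H* = 0.15, so H* = 17.2.
Substitute into dH/dt = 0: 0.84(1 - 17.2/65) = 0.032L*.
The bracket is 0.735, giving L* = 0.617/0.032 = 19.3.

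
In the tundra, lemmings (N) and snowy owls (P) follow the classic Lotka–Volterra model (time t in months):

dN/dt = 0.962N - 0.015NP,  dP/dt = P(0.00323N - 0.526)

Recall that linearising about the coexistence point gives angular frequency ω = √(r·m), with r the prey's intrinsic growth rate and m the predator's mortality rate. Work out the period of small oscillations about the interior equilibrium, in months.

Here r = 0.962 and m = 0.526, so r·m = 0.506.
ω = √0.506 = 0.711 per month, hence T = 2π/ω ≈ 8.83 months.

T ≈ 8.83 months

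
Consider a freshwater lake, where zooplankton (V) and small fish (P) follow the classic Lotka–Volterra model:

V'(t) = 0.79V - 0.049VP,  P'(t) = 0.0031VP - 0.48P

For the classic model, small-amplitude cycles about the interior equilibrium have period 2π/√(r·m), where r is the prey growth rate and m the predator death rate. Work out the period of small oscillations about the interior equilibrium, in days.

T ≈ 10.2 days

Here r = 0.79 and m = 0.48, so r·m = 0.379.
ω = √0.379 = 0.616 per day, hence T = 2π/ω ≈ 10.2 days.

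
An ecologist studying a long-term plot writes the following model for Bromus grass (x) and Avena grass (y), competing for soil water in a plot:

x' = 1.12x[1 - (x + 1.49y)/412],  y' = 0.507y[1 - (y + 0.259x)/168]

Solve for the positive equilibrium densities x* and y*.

x* ≈ 263, y* ≈ 99.8

Setting both brackets to zero gives the nullclines x + 1.49y = 412 and 0.259x + y = 168.
Substituting y = 168 - 0.259x into the first: x(1 - 1.49·0.259) = 412 - 1.49·168.
So x* = 162/0.614 = 263, and then y* = 168 - 0.259·263 = 99.8.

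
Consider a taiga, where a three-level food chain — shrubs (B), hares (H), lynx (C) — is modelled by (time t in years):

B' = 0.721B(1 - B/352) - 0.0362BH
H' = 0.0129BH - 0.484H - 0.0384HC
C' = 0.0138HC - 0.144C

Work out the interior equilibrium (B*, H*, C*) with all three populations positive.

B* ≈ 168, H* ≈ 10.4, C* ≈ 43.7

From dC/dt = 0: 0.0138H* = 0.144, so H* = 10.4.
From dB/dt = 0: 0.721(1 - B*/352) = 0.0362·10.4, giving B* = 352·(1 - 0.524) = 168.
From dH/dt = 0: 0.0129·168 - 0.484 = 0.0384C*, so C* = 1.68/0.0384 = 43.7.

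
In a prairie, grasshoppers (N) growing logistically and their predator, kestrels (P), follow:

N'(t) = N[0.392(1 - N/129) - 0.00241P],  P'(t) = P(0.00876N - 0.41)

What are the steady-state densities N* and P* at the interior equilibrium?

N* ≈ 46.8, P* ≈ 104

From dP/dt = 0 with P > 0: 0.00876N* = 0.41, so N* = 46.8.
Substitute into dN/dt = 0: 0.392(1 - 46.8/129) = 0.00241P*.
The bracket is 0.637, giving P* = 0.25/0.00241 = 104.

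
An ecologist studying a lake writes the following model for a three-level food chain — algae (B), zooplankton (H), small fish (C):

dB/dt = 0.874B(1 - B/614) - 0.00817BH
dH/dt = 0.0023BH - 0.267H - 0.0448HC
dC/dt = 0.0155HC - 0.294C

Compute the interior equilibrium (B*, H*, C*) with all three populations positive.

B* ≈ 505, H* ≈ 19, C* ≈ 20

From dC/dt = 0: 0.0155H* = 0.294, so H* = 19.
From dB/dt = 0: 0.874(1 - B*/614) = 0.00817·19, giving B* = 614·(1 - 0.177) = 505.
From dH/dt = 0: 0.0023·505 - 0.267 = 0.0448C*, so C* = 0.895/0.0448 = 20.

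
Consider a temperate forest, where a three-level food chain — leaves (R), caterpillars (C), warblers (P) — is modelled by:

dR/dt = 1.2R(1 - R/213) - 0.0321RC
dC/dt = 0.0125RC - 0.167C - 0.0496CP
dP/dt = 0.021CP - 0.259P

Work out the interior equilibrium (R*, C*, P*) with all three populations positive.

From dP/dt = 0: 0.021C* = 0.259, so C* = 12.3.
From dR/dt = 0: 1.2(1 - R*/213) = 0.0321·12.3, giving R* = 213·(1 - 0.33) = 143.
From dC/dt = 0: 0.0125·143 - 0.167 = 0.0496P*, so P* = 1.62/0.0496 = 32.6.

R* ≈ 143, C* ≈ 12.3, P* ≈ 32.6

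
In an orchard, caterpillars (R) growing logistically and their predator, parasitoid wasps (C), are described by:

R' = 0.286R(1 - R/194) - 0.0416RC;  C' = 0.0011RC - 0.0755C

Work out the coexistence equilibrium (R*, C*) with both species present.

R* ≈ 68.6, C* ≈ 4.44

From dC/dt = 0 with C > 0: 0.0011R* = 0.0755, so R* = 68.6.
Substitute into dR/dt = 0: 0.286(1 - 68.6/194) = 0.0416C*.
The bracket is 0.646, giving C* = 0.185/0.0416 = 4.44.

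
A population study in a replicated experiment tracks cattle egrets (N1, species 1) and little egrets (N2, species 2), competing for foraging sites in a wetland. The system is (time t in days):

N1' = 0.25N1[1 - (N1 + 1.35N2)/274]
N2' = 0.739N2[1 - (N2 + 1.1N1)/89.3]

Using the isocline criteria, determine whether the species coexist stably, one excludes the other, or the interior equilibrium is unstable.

Compare the nullcline intercepts: K1/α12 = 274/1.35 = 203 > K2 = 89.3; K2/α21 = 89.3/1.1 = 81.2 < K1 = 274.
Since the inequalities point opposite ways, species 1 can invade but species 2 cannot.

species 1 excludes species 2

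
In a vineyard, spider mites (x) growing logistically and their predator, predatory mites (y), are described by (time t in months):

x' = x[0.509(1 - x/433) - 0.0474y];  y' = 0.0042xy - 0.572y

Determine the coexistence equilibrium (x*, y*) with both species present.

From dy/dt = 0 with y > 0: 0.0042x* = 0.572, so x* = 136.
Substitute into dx/dt = 0: 0.509(1 - 136/433) = 0.0474y*.
The bracket is 0.685, giving y* = 0.349/0.0474 = 7.36.

x* ≈ 136, y* ≈ 7.36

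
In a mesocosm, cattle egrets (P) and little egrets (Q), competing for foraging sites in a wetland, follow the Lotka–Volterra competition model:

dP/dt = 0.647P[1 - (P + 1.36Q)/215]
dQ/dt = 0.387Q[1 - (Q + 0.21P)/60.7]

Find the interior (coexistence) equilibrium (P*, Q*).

P* ≈ 185, Q* ≈ 21.8

Setting both brackets to zero gives the nullclines P + 1.36Q = 215 and 0.21P + Q = 60.7.
Substituting Q = 60.7 - 0.21P into the first: P(1 - 1.36·0.21) = 215 - 1.36·60.7.
So P* = 132/0.714 = 185, and then Q* = 60.7 - 0.21·185 = 21.8.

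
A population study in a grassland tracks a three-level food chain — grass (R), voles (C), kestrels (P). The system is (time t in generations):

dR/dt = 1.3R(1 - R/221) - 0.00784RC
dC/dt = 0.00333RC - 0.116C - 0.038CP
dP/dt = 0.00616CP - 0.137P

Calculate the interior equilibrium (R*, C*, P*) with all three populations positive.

R* ≈ 191, C* ≈ 22.2, P* ≈ 13.7

From dP/dt = 0: 0.00616C* = 0.137, so C* = 22.2.
From dR/dt = 0: 1.3(1 - R*/221) = 0.00784·22.2, giving R* = 221·(1 - 0.134) = 191.
From dC/dt = 0: 0.00333·191 - 0.116 = 0.038P*, so P* = 0.521/0.038 = 13.7.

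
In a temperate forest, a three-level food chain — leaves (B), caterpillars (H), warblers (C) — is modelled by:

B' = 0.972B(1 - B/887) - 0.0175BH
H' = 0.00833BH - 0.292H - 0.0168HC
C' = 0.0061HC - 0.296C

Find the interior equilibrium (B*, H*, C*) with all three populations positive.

From dC/dt = 0: 0.0061H* = 0.296, so H* = 48.5.
From dB/dt = 0: 0.972(1 - B*/887) = 0.0175·48.5, giving B* = 887·(1 - 0.874) = 112.
From dH/dt = 0: 0.00833·112 - 0.292 = 0.0168C*, so C* = 0.642/0.0168 = 38.2.

B* ≈ 112, H* ≈ 48.5, C* ≈ 38.2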